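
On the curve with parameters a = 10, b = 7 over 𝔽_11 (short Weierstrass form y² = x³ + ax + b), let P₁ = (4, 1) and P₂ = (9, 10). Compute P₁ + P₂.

(4, 1) + (9, 10). λ = (10 - 1)/(9 - 4) ≡ 9/5 mod 11. 5⁻¹ ≡ 9 (mod 11), so λ ≡ 4.
  x = λ² - 4 - 9 = 16 - 13 ≡ 3; y = λ·(4 - 3) - 1 ≡ 3. → (3, 3)

(3, 3)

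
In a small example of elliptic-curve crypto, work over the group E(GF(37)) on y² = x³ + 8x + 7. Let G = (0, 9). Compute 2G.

(34, 17)

tangent at (0, 9): λ = (3·0² + 8)/(2·9) ≡ 8/18. 18⁻¹ ≡ 35 (mod 37) since 18·35 = 630 ≡ 1, so λ ≡ 8·35 ≡ 21.
  x = λ² - 0 - 0 = 441 - 0 ≡ 34; y = λ·(0 - 34) - 9 ≡ 17. → (34, 17)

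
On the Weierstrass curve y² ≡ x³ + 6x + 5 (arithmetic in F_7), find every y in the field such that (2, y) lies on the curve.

x³ + 6x + 5 = 25 ≡ 4 (mod 7).
Square roots of 4 mod 7: 2 and 5 (since 2² = 4 ≡ 4).

2, 5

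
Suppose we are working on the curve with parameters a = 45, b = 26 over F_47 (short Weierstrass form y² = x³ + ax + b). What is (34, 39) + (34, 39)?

(6, 29)

tangent at (34, 39): λ = (3·34² + 45)/(2·39) ≡ 35/31. 31⁻¹ ≡ 44 (mod 47) since 31·44 = 1364 ≡ 1, so λ ≡ 35·44 ≡ 36.
  x = λ² - 34 - 34 = 1296 - 68 ≡ 6; y = λ·(34 - 6) - 39 ≡ 29. → (6, 29)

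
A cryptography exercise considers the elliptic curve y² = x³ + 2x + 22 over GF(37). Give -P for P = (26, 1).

(26, 36)

-(26, 1) = (26, -1 mod 37) = (26, 36).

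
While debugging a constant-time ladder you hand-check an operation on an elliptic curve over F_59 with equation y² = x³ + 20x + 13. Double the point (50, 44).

(43, 50)

tangent at (50, 44): λ = (3·50² + 20)/(2·44) ≡ 27/29. 29⁻¹ ≡ 57 (mod 59), so λ ≡ 27·57 ≡ 5.
  x = λ² - 50 - 50 = 25 - 100 ≡ 43; y = λ·(50 - 43) - 44 ≡ 50. → (43, 50)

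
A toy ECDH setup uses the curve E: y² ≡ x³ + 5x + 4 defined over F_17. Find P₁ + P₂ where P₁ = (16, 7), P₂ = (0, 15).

(14, 9)

(16, 7) + (0, 15). λ = (15 - 7)/(0 - 16) ≡ 8/1 mod 17. 1⁻¹ ≡ 1 (mod 17), so λ ≡ 8.
  x = λ² - 16 - 0 = 64 - 16 ≡ 14; y = λ·(16 - 14) - 7 ≡ 9. → (14, 9)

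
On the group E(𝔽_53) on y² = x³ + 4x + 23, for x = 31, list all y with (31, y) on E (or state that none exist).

24, 29

x³ + 4x + 23 = 29938 ≡ 46 (mod 53).
Square roots of 46 mod 53: 24 and 29 (since 24² = 576 ≡ 46).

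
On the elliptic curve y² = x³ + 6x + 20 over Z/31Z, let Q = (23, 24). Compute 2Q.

tangent at (23, 24): λ = (3·23² + 6)/(2·24) ≡ 12/17. 17⁻¹ ≡ 11 (mod 31) since 17·11 = 187 ≡ 1, so λ ≡ 12·11 ≡ 8.
  x = λ² - 23 - 23 = 64 - 46 ≡ 18; y = λ·(23 - 18) - 24 ≡ 16. → (18, 16)

(18, 16)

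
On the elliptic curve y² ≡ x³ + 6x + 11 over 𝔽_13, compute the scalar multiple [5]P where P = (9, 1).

(9, 12)

Repeated addition: build up to 5P.
2P: tangent at (9, 1): λ = (3·9² + 6)/(2·1) ≡ 2/2. 2⁻¹ ≡ 7 (mod 13), so λ ≡ 2·7 ≡ 1.
  x = λ² - 9 - 9 = 1 - 18 ≡ 9; y = λ·(9 - 9) - 1 ≡ 12. → (9, 12)
3P: (9, 12) + (9, 1): same x and y₁ ≡ -y₂, so the sum is O.
4P: O + (9, 1) = (9, 1) (identity).
5P: tangent at (9, 1): λ = (3·9² + 6)/(2·1) ≡ 2/2. 2⁻¹ ≡ 7 (mod 13) since 2·7 = 14 ≡ 1, so λ ≡ 2·7 ≡ 1.
  x = λ² - 9 - 9 = 1 - 18 ≡ 9; y = λ·(9 - 9) - 1 ≡ 12. → (9, 12)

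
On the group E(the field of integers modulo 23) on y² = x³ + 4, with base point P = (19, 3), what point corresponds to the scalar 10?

Double-and-add on 10 = (1010)₂. Start with P = (19, 3) for the leading 1-bit.
double: tangent at (19, 3): λ = (3·19² + 0)/(2·3) ≡ 2/6. 6⁻¹ ≡ 4 (mod 23) since 6·4 = 24 ≡ 1, so λ ≡ 2·4 ≡ 8.
  x = λ² - 19 - 19 = 64 - 38 ≡ 3; y = λ·(19 - 3) - 3 ≡ 10. → (3, 10)
double: tangent at (3, 10): λ = (3·3² + 0)/(2·10) ≡ 4/20. 20⁻¹ ≡ 15 (mod 23) since 20·15 = 300 ≡ 1, so λ ≡ 4·15 ≡ 14.
  x = λ² - 3 - 3 = 196 - 6 ≡ 6; y = λ·(3 - 6) - 10 ≡ 17. → (6, 17)
add P: (6, 17) + (19, 3). λ = (3 - 17)/(19 - 6) ≡ 9/13 mod 23. 13⁻¹ ≡ 16 (mod 23), so λ ≡ 6.
  x = λ² - 6 - 19 = 36 - 25 ≡ 11; y = λ·(6 - 11) - 17 ≡ 22. → (11, 22)
double: tangent at (11, 22): λ = (3·11² + 0)/(2·22) ≡ 18/21. 21⁻¹ ≡ 11 (mod 23), so λ ≡ 18·11 ≡ 14.
  x = λ² - 11 - 11 = 196 - 22 ≡ 13; y = λ·(11 - 13) - 22 ≡ 19. → (13, 19)

(13, 19)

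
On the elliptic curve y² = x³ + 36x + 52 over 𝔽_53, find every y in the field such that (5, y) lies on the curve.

none

x³ + 36x + 52 = 357 ≡ 39 (mod 53).
39 is a non-residue mod 53; no y exists.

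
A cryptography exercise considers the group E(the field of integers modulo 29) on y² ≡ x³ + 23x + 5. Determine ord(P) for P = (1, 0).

2P: (1, 0) + (1, 0): same x and y₁ ≡ -y₂, so the sum is 𝒪.
2P = 𝒪, so the order is 2.

2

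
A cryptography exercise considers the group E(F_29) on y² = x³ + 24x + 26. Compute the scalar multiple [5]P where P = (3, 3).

Repeated addition: build up to 5P.
2P: tangent at (3, 3): λ = (3·3² + 24)/(2·3) ≡ 22/6. 6⁻¹ ≡ 5 (mod 29), so λ ≡ 22·5 ≡ 23.
  x = λ² - 3 - 3 = 529 - 6 ≡ 1; y = λ·(3 - 1) - 3 ≡ 14. → (1, 14)
3P: (1, 14) + (3, 3). λ = (3 - 14)/(3 - 1) ≡ 18/2 mod 29. 2⁻¹ ≡ 15 (mod 29) since 2·15 = 30 ≡ 1, so λ ≡ 9.
  x = λ² - 1 - 3 = 81 - 4 ≡ 19; y = λ·(1 - 19) - 14 ≡ 27. → (19, 27)
4P: (19, 27) + (3, 3). λ = (3 - 27)/(3 - 19) ≡ 5/13 mod 29. 13⁻¹ ≡ 9 (mod 29), so λ ≡ 16.
  x = λ² - 19 - 3 = 256 - 22 ≡ 2; y = λ·(19 - 2) - 27 ≡ 13. → (2, 13)
5P: (2, 13) + (3, 3). λ = (3 - 13)/(3 - 2) ≡ 19/1 mod 29. 1⁻¹ ≡ 1 (mod 29), so λ ≡ 19.
  x = λ² - 2 - 3 = 361 - 5 ≡ 8; y = λ·(2 - 8) - 13 ≡ 18. → (8, 18)

(8, 18)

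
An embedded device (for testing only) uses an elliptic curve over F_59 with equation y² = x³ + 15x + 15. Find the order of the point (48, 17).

2P: tangent at (48, 17): λ = (3·48² + 15)/(2·17) ≡ 24/34. 34⁻¹ ≡ 33 (mod 59) since 34·33 = 1122 ≡ 1, so λ ≡ 24·33 ≡ 25.
  x = λ² - 48 - 48 = 625 - 96 ≡ 57; y = λ·(48 - 57) - 17 ≡ 53. → (57, 53)
3P: (57, 53) + (48, 17). λ = (17 - 53)/(48 - 57) ≡ 23/50 mod 59. 50⁻¹ ≡ 13 (mod 59) since 50·13 = 650 ≡ 1, so λ ≡ 4.
  x = λ² - 57 - 48 = 16 - 105 ≡ 29; y = λ·(57 - 29) - 53 ≡ 0. → (29, 0)
4P: (29, 0) + (48, 17). λ = (17 - 0)/(48 - 29) ≡ 17/19 mod 59. 19⁻¹ ≡ 28 (mod 59) since 19·28 = 532 ≡ 1, so λ ≡ 4.
  x = λ² - 29 - 48 = 16 - 77 ≡ 57; y = λ·(29 - 57) - 0 ≡ 6. → (57, 6)
5P: (57, 6) + (48, 17). λ = (17 - 6)/(48 - 57) ≡ 11/50 mod 59. 50⁻¹ ≡ 13 (mod 59) since 50·13 = 650 ≡ 1, so λ ≡ 25.
  x = λ² - 57 - 48 = 625 - 105 ≡ 48; y = λ·(57 - 48) - 6 ≡ 42. → (48, 42)
6P: (48, 42) + (48, 17): same x and y₁ ≡ -y₂, so the sum is 𝒪.
6P = 𝒪, so the order is 6.

6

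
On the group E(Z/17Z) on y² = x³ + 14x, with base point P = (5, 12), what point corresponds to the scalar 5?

(12, 14)

Double-and-add on 5 = (101)₂. Start with P = (5, 12) for the leading 1-bit.
double: tangent at (5, 12): λ = (3·5² + 14)/(2·12) ≡ 4/7. 7⁻¹ ≡ 5 (mod 17), so λ ≡ 4·5 ≡ 3.
  x = λ² - 5 - 5 = 9 - 10 ≡ 16; y = λ·(5 - 16) - 12 ≡ 6. → (16, 6)
double: tangent at (16, 6): λ = (3·16² + 14)/(2·6) ≡ 0/12. 12⁻¹ ≡ 10 (mod 17) since 12·10 = 120 ≡ 1, so λ ≡ 0·10 ≡ 0.
  x = λ² - 16 - 16 = 0 - 32 ≡ 2; y = λ·(16 - 2) - 6 ≡ 11. → (2, 11)
add P: (2, 11) + (5, 12). λ = (12 - 11)/(5 - 2) ≡ 1/3 mod 17. 3⁻¹ ≡ 6 (mod 17), so λ ≡ 6.
  x = λ² - 2 - 5 = 36 - 7 ≡ 12; y = λ·(2 - 12) - 11 ≡ 14. → (12, 14)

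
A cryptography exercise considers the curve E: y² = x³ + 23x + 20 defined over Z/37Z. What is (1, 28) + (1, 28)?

tangent at (1, 28): λ = (3·1² + 23)/(2·28) ≡ 26/19. 19⁻¹ ≡ 2 (mod 37), so λ ≡ 26·2 ≡ 15.
  x = λ² - 1 - 1 = 225 - 2 ≡ 1; y = λ·(1 - 1) - 28 ≡ 9. → (1, 9)

(1, 9)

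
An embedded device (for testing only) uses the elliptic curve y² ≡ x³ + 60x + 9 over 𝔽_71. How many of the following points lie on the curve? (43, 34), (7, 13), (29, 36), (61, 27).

1

(43, 34): 34² ≡ 20, rhs ≡ 20 → on.
(7, 13): 13² ≡ 27, rhs ≡ 62 → off.
(29, 36): 36² ≡ 18, rhs ≡ 10 → off.
(61, 27): 27² ≡ 19, rhs ≡ 42 → off.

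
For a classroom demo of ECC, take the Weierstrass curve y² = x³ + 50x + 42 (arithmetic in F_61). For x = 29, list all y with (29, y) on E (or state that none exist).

none

x³ + 50x + 42 = 25881 ≡ 17 (mod 61).
17 is a non-residue mod 61; no y exists.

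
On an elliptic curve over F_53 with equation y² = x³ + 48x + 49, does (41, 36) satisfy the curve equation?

yes

y² = 36² ≡ 24; x³ + 48x + 49 = 70938 ≡ 24 (mod 53). 24 = 24.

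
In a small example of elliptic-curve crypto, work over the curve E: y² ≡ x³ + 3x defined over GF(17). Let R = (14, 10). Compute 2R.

tangent at (14, 10): λ = (3·14² + 3)/(2·10) ≡ 13/3. 3⁻¹ ≡ 6 (mod 17) since 3·6 = 18 ≡ 1, so λ ≡ 13·6 ≡ 10.
  x = λ² - 14 - 14 = 100 - 28 ≡ 4; y = λ·(14 - 4) - 10 ≡ 5. → (4, 5)

(4, 5)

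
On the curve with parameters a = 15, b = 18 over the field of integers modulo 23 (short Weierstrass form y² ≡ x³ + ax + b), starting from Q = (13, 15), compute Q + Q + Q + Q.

(13, 8)

Repeated addition: build up to 4Q.
2Q: tangent at (13, 15): λ = (3·13² + 15)/(2·15) ≡ 16/7. 7⁻¹ ≡ 10 (mod 23) since 7·10 = 70 ≡ 1, so λ ≡ 16·10 ≡ 22.
  x = λ² - 13 - 13 = 484 - 26 ≡ 21; y = λ·(13 - 21) - 15 ≡ 16. → (21, 16)
3Q: (21, 16) + (13, 15). λ = (15 - 16)/(13 - 21) ≡ 22/15 mod 23. 15⁻¹ ≡ 20 (mod 23) since 15·20 = 300 ≡ 1, so λ ≡ 3.
  x = λ² - 21 - 13 = 9 - 34 ≡ 21; y = λ·(21 - 21) - 16 ≡ 7. → (21, 7)
4Q: (21, 7) + (13, 15). λ = (15 - 7)/(13 - 21) ≡ 8/15 mod 23. 15⁻¹ ≡ 20 (mod 23) since 15·20 = 300 ≡ 1, so λ ≡ 22.
  x = λ² - 21 - 13 = 484 - 34 ≡ 13; y = λ·(21 - 13) - 7 ≡ 8. → (13, 8)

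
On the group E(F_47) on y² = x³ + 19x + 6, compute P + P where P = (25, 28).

tangent at (25, 28): λ = (3·25² + 19)/(2·28) ≡ 14/9. 9⁻¹ ≡ 21 (mod 47) since 9·21 = 189 ≡ 1, so λ ≡ 14·21 ≡ 12.
  x = λ² - 25 - 25 = 144 - 50 ≡ 0; y = λ·(25 - 0) - 28 ≡ 37. → (0, 37)

(0, 37)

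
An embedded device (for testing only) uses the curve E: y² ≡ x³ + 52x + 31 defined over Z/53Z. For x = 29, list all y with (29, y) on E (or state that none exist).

8, 45

x³ + 52x + 31 = 25928 ≡ 11 (mod 53).
Square roots of 11 mod 53: 8 and 45 (since 8² = 64 ≡ 11).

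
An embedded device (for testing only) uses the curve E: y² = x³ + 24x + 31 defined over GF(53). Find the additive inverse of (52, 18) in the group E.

(52, 35)

-(52, 18) = (52, -18 mod 53) = (52, 35).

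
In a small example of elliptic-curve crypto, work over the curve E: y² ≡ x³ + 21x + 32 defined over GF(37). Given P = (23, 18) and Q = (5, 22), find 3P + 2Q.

(6, 2)

First 3P:
Repeated addition: build up to 3P.
2P: tangent at (23, 18): λ = (3·23² + 21)/(2·18) ≡ 17/36. 36⁻¹ ≡ 36 (mod 37) since 36·36 = 1296 ≡ 1, so λ ≡ 17·36 ≡ 20.
  x = λ² - 23 - 23 = 400 - 46 ≡ 21; y = λ·(23 - 21) - 18 ≡ 22. → (21, 22)
3P: (21, 22) + (23, 18). λ = (18 - 22)/(23 - 21) ≡ 33/2 mod 37. 2⁻¹ ≡ 19 (mod 37) since 2·19 = 38 ≡ 1, so λ ≡ 35.
  x = λ² - 21 - 23 = 1225 - 44 ≡ 34; y = λ·(21 - 34) - 22 ≡ 4. → (34, 4)
3P = (34, 4).
Next 2Q:
Repeated addition: build up to 2Q.
2Q: tangent at (5, 22): λ = (3·5² + 21)/(2·22) ≡ 22/7. 7⁻¹ ≡ 16 (mod 37) since 7·16 = 112 ≡ 1, so λ ≡ 22·16 ≡ 19.
  x = λ² - 5 - 5 = 361 - 10 ≡ 18; y = λ·(5 - 18) - 22 ≡ 27. → (18, 27)
2Q = (18, 27).
Finally 3P + 2Q:
(34, 4) + (18, 27). λ = (27 - 4)/(18 - 34) ≡ 23/21 mod 37. 21⁻¹ ≡ 30 (mod 37) since 21·30 = 630 ≡ 1, so λ ≡ 24.
  x = λ² - 34 - 18 = 576 - 52 ≡ 6; y = λ·(34 - 6) - 4 ≡ 2. → (6, 2)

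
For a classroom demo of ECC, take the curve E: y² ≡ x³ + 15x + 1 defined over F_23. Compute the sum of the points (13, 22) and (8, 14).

(13, 22) + (8, 14). λ = (14 - 22)/(8 - 13) ≡ 15/18 mod 23. 18⁻¹ ≡ 9 (mod 23) since 18·9 = 162 ≡ 1, so λ ≡ 20.
  x = λ² - 13 - 8 = 400 - 21 ≡ 11; y = λ·(13 - 11) - 22 ≡ 18. → (11, 18)

(11, 18)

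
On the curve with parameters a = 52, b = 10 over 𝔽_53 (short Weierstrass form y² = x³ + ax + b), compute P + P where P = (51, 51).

tangent at (51, 51): λ = (3·51² + 52)/(2·51) ≡ 11/49. 49⁻¹ ≡ 13 (mod 53), so λ ≡ 11·13 ≡ 37.
  x = λ² - 51 - 51 = 1369 - 102 ≡ 48; y = λ·(51 - 48) - 51 ≡ 7. → (48, 7)

(48, 7)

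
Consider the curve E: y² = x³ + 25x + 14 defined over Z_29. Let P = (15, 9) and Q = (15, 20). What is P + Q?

The two points share x = 15 and their y-coordinates satisfy 9 + 20 ≡ 0 (mod 29), so they are inverses. Their sum is the point at infinity.

O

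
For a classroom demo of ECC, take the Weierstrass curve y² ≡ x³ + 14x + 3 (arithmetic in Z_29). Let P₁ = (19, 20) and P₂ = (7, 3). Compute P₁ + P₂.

(19, 20) + (7, 3). λ = (3 - 20)/(7 - 19) ≡ 12/17 mod 29. 17⁻¹ ≡ 12 (mod 29) since 17·12 = 204 ≡ 1, so λ ≡ 28.
  x = λ² - 19 - 7 = 784 - 26 ≡ 4; y = λ·(19 - 4) - 20 ≡ 23. → (4, 23)

(4, 23)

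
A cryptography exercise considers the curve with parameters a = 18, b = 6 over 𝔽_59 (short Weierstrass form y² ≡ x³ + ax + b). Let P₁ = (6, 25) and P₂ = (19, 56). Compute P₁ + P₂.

(54, 33)

(6, 25) + (19, 56). λ = (56 - 25)/(19 - 6) ≡ 31/13 mod 59. 13⁻¹ ≡ 50 (mod 59) since 13·50 = 650 ≡ 1, so λ ≡ 16.
  x = λ² - 6 - 19 = 256 - 25 ≡ 54; y = λ·(6 - 54) - 25 ≡ 33. → (54, 33)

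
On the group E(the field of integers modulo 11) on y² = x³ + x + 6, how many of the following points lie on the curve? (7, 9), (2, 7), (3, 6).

(7, 9): 9² ≡ 4, rhs ≡ 4 → on.
(2, 7): 7² ≡ 5, rhs ≡ 5 → on.
(3, 6): 6² ≡ 3, rhs ≡ 3 → on.

3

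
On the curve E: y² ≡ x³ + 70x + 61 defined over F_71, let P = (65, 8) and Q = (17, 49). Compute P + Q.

(65, 8) + (17, 49). λ = (49 - 8)/(17 - 65) ≡ 41/23 mod 71. 23⁻¹ ≡ 34 (mod 71), so λ ≡ 45.
  x = λ² - 65 - 17 = 2025 - 82 ≡ 26; y = λ·(65 - 26) - 8 ≡ 43. → (26, 43)

(26, 43)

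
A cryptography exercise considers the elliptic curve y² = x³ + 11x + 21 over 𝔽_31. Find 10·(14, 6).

(24, 2)

Write Q = (14, 6).
Double-and-add on 10 = (1010)₂. Start with Q = (14, 6) for the leading 1-bit.
double: tangent at (14, 6): λ = (3·14² + 11)/(2·6) ≡ 10/12. 12⁻¹ ≡ 13 (mod 31), so λ ≡ 10·13 ≡ 6.
  x = λ² - 14 - 14 = 36 - 28 ≡ 8; y = λ·(14 - 8) - 6 ≡ 30. → (8, 30)
double: tangent at (8, 30): λ = (3·8² + 11)/(2·30) ≡ 17/29. 29⁻¹ ≡ 15 (mod 31) since 29·15 = 435 ≡ 1, so λ ≡ 17·15 ≡ 7.
  x = λ² - 8 - 8 = 49 - 16 ≡ 2; y = λ·(8 - 2) - 30 ≡ 12. → (2, 12)
add Q: (2, 12) + (14, 6). λ = (6 - 12)/(14 - 2) ≡ 25/12 mod 31. 12⁻¹ ≡ 13 (mod 31), so λ ≡ 15.
  x = λ² - 2 - 14 = 225 - 16 ≡ 23; y = λ·(2 - 23) - 12 ≡ 14. → (23, 14)
double: tangent at (23, 14): λ = (3·23² + 11)/(2·14) ≡ 17/28. 28⁻¹ ≡ 10 (mod 31) since 28·10 = 280 ≡ 1, so λ ≡ 17·10 ≡ 15.
  x = λ² - 23 - 23 = 225 - 46 ≡ 24; y = λ·(23 - 24) - 14 ≡ 2. → (24, 2)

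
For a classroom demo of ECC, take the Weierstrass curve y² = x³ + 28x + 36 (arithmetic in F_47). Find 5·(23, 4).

Write Q = (23, 4).
Double-and-add on 5 = (101)₂. Start with Q = (23, 4) for the leading 1-bit.
double: tangent at (23, 4): λ = (3·23² + 28)/(2·4) ≡ 17/8. 8⁻¹ ≡ 6 (mod 47), so λ ≡ 17·6 ≡ 8.
  x = λ² - 23 - 23 = 64 - 46 ≡ 18; y = λ·(23 - 18) - 4 ≡ 36. → (18, 36)
double: tangent at (18, 36): λ = (3·18² + 28)/(2·36) ≡ 13/25. 25⁻¹ ≡ 32 (mod 47) since 25·32 = 800 ≡ 1, so λ ≡ 13·32 ≡ 40.
  x = λ² - 18 - 18 = 1600 - 36 ≡ 13; y = λ·(18 - 13) - 36 ≡ 23. → (13, 23)
add Q: (13, 23) + (23, 4). λ = (4 - 23)/(23 - 13) ≡ 28/10 mod 47. 10⁻¹ ≡ 33 (mod 47), so λ ≡ 31.
  x = λ² - 13 - 23 = 961 - 36 ≡ 32; y = λ·(13 - 32) - 23 ≡ 46. → (32, 46)

(32, 46)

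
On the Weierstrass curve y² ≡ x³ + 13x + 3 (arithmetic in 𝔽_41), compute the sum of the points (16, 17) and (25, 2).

(16, 17) + (25, 2). λ = (2 - 17)/(25 - 16) ≡ 26/9 mod 41. 9⁻¹ ≡ 32 (mod 41) since 9·32 = 288 ≡ 1, so λ ≡ 12.
  x = λ² - 16 - 25 = 144 - 41 ≡ 21; y = λ·(16 - 21) - 17 ≡ 5. → (21, 5)

(21, 5)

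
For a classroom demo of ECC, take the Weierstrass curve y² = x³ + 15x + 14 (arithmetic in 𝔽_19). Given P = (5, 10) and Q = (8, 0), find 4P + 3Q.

First 4P:
Repeated addition: build up to 4P.
2P: tangent at (5, 10): λ = (3·5² + 15)/(2·10) ≡ 14/1. 1⁻¹ ≡ 1 (mod 19) since 1·1 = 1 ≡ 1, so λ ≡ 14·1 ≡ 14.
  x = λ² - 5 - 5 = 196 - 10 ≡ 15; y = λ·(5 - 15) - 10 ≡ 2. → (15, 2)
3P: (15, 2) + (5, 10). λ = (10 - 2)/(5 - 15) ≡ 8/9 mod 19. 9⁻¹ ≡ 17 (mod 19), so λ ≡ 3.
  x = λ² - 15 - 5 = 9 - 20 ≡ 8; y = λ·(15 - 8) - 2 ≡ 0. → (8, 0)
4P: (8, 0) + (5, 10). λ = (10 - 0)/(5 - 8) ≡ 10/16 mod 19. 16⁻¹ ≡ 6 (mod 19) since 16·6 = 96 ≡ 1, so λ ≡ 3.
  x = λ² - 8 - 5 = 9 - 13 ≡ 15; y = λ·(8 - 15) - 0 ≡ 17. → (15, 17)
4P = (15, 17).
Next 3Q:
Repeated addition: build up to 3Q.
2Q: (8, 0) + (8, 0): same x and y₁ ≡ -y₂, so the sum is the point at infinity.
3Q: the point at infinity + (8, 0) = (8, 0) (identity).
3Q = (8, 0).
Finally 4P + 3Q:
(15, 17) + (8, 0). λ = (0 - 17)/(8 - 15) ≡ 2/12 mod 19. 12⁻¹ ≡ 8 (mod 19), so λ ≡ 16.
  x = λ² - 15 - 8 = 256 - 23 ≡ 5; y = λ·(15 - 5) - 17 ≡ 10. → (5, 10)

(5, 10)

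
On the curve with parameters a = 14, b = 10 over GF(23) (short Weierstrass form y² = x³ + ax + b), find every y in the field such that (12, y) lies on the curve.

x³ + 14x + 10 = 1906 ≡ 20 (mod 23).
20 is a non-residue mod 23; no y exists.

none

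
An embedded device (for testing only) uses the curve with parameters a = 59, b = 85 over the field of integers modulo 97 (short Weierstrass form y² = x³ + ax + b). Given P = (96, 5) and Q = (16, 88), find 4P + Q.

(64, 82)

First 4P:
Repeated addition: build up to 4P.
2P: tangent at (96, 5): λ = (3·96² + 59)/(2·5) ≡ 62/10. 10⁻¹ ≡ 68 (mod 97), so λ ≡ 62·68 ≡ 45.
  x = λ² - 96 - 96 = 2025 - 192 ≡ 87; y = λ·(96 - 87) - 5 ≡ 12. → (87, 12)
3P: (87, 12) + (96, 5). λ = (5 - 12)/(96 - 87) ≡ 90/9 mod 97. 9⁻¹ ≡ 54 (mod 97) since 9·54 = 486 ≡ 1, so λ ≡ 10.
  x = λ² - 87 - 96 = 100 - 183 ≡ 14; y = λ·(87 - 14) - 12 ≡ 39. → (14, 39)
4P: (14, 39) + (96, 5). λ = (5 - 39)/(96 - 14) ≡ 63/82 mod 97. 82⁻¹ ≡ 84 (mod 97), so λ ≡ 54.
  x = λ² - 14 - 96 = 2916 - 110 ≡ 90; y = λ·(14 - 90) - 39 ≡ 28. → (90, 28)
4P = (90, 28).
Finally 4P + Q:
(90, 28) + (16, 88). λ = (88 - 28)/(16 - 90) ≡ 60/23 mod 97. 23⁻¹ ≡ 38 (mod 97), so λ ≡ 49.
  x = λ² - 90 - 16 = 2401 - 106 ≡ 64; y = λ·(90 - 64) - 28 ≡ 82. → (64, 82)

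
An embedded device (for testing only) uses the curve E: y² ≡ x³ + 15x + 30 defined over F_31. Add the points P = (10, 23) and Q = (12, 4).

(10, 23) + (12, 4). λ = (4 - 23)/(12 - 10) ≡ 12/2 mod 31. 2⁻¹ ≡ 16 (mod 31), so λ ≡ 6.
  x = λ² - 10 - 12 = 36 - 22 ≡ 14; y = λ·(10 - 14) - 23 ≡ 15. → (14, 15)

(14, 15)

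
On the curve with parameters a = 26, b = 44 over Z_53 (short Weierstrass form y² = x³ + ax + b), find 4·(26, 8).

Write Q = (26, 8).
Double-and-add on 4 = (100)₂. Start with Q = (26, 8) for the leading 1-bit.
double: tangent at (26, 8): λ = (3·26² + 26)/(2·8) ≡ 40/16. 16⁻¹ ≡ 10 (mod 53) since 16·10 = 160 ≡ 1, so λ ≡ 40·10 ≡ 29.
  x = λ² - 26 - 26 = 841 - 52 ≡ 47; y = λ·(26 - 47) - 8 ≡ 19. → (47, 19)
double: tangent at (47, 19): λ = (3·47² + 26)/(2·19) ≡ 28/38. 38⁻¹ ≡ 7 (mod 53) since 38·7 = 266 ≡ 1, so λ ≡ 28·7 ≡ 37.
  x = λ² - 47 - 47 = 1369 - 94 ≡ 3; y = λ·(47 - 3) - 19 ≡ 19. → (3, 19)

(3, 19)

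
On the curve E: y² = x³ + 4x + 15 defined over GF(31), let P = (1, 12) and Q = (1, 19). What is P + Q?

O

The two points share x = 1 and their y-coordinates satisfy 12 + 19 ≡ 0 (mod 31), so they are inverses. Their sum is O.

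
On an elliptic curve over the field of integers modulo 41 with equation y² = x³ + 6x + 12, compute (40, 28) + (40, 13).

O

The two points share x = 40 and their y-coordinates satisfy 28 + 13 ≡ 0 (mod 41), so they are inverses. Their sum is O.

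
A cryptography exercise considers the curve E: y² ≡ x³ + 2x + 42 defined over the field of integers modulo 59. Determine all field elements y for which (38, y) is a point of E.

none

x³ + 2x + 42 = 54990 ≡ 2 (mod 59).
2 is a non-residue mod 59; no y exists.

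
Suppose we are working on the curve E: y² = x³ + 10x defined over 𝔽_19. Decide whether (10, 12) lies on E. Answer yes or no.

no

y² = 12² ≡ 11; x³ + 10x + 0 = 1100 ≡ 17 (mod 19). 11 ≠ 17.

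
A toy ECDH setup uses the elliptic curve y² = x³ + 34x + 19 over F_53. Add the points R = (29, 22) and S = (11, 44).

(29, 22) + (11, 44). λ = (44 - 22)/(11 - 29) ≡ 22/35 mod 53. 35⁻¹ ≡ 50 (mod 53), so λ ≡ 40.
  x = λ² - 29 - 11 = 1600 - 40 ≡ 23; y = λ·(29 - 23) - 22 ≡ 6. → (23, 6)

(23, 6)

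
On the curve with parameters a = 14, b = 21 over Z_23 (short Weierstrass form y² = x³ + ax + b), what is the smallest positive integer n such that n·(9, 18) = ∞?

5

2P: tangent at (9, 18): λ = (3·9² + 14)/(2·18) ≡ 4/13. 13⁻¹ ≡ 16 (mod 23) since 13·16 = 208 ≡ 1, so λ ≡ 4·16 ≡ 18.
  x = λ² - 9 - 9 = 324 - 18 ≡ 7; y = λ·(9 - 7) - 18 ≡ 18. → (7, 18)
3P: (7, 18) + (9, 18). λ = (18 - 18)/(9 - 7) ≡ 0/2 mod 23. 2⁻¹ ≡ 12 (mod 23) since 2·12 = 24 ≡ 1, so λ ≡ 0.
  x = λ² - 7 - 9 = 0 - 16 ≡ 7; y = λ·(7 - 7) - 18 ≡ 5. → (7, 5)
4P: (7, 5) + (9, 18). λ = (18 - 5)/(9 - 7) ≡ 13/2 mod 23. 2⁻¹ ≡ 12 (mod 23) since 2·12 = 24 ≡ 1, so λ ≡ 18.
  x = λ² - 7 - 9 = 324 - 16 ≡ 9; y = λ·(7 - 9) - 5 ≡ 5. → (9, 5)
5P: (9, 5) + (9, 18): same x and y₁ ≡ -y₂, so the sum is ∞.
5P = ∞, so the order is 5.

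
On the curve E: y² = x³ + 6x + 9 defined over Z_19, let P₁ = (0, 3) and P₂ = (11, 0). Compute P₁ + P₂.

(0, 3) + (11, 0). λ = (0 - 3)/(11 - 0) ≡ 16/11 mod 19. 11⁻¹ ≡ 7 (mod 19) since 11·7 = 77 ≡ 1, so λ ≡ 17.
  x = λ² - 0 - 11 = 289 - 11 ≡ 12; y = λ·(0 - 12) - 3 ≡ 2. → (12, 2)

(12, 2)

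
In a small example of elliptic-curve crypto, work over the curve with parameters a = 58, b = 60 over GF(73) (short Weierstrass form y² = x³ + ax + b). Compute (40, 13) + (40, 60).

O

The two points share x = 40 and their y-coordinates satisfy 13 + 60 ≡ 0 (mod 73), so they are inverses. Their sum is 𝒪.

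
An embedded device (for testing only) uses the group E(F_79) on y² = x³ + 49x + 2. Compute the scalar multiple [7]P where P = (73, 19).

Repeated addition: build up to 7P.
2P: tangent at (73, 19): λ = (3·73² + 49)/(2·19) ≡ 78/38. 38⁻¹ ≡ 52 (mod 79), so λ ≡ 78·52 ≡ 27.
  x = λ² - 73 - 73 = 729 - 146 ≡ 30; y = λ·(73 - 30) - 19 ≡ 36. → (30, 36)
3P: (30, 36) + (73, 19). λ = (19 - 36)/(73 - 30) ≡ 62/43 mod 79. 43⁻¹ ≡ 68 (mod 79), so λ ≡ 29.
  x = λ² - 30 - 73 = 841 - 103 ≡ 27; y = λ·(30 - 27) - 36 ≡ 51. → (27, 51)
4P: (27, 51) + (73, 19). λ = (19 - 51)/(73 - 27) ≡ 47/46 mod 79. 46⁻¹ ≡ 67 (mod 79), so λ ≡ 68.
  x = λ² - 27 - 73 = 4624 - 100 ≡ 21; y = λ·(27 - 21) - 51 ≡ 41. → (21, 41)
5P: (21, 41) + (73, 19). λ = (19 - 41)/(73 - 21) ≡ 57/52 mod 79. 52⁻¹ ≡ 38 (mod 79) since 52·38 = 1976 ≡ 1, so λ ≡ 33.
  x = λ² - 21 - 73 = 1089 - 94 ≡ 47; y = λ·(21 - 47) - 41 ≡ 49. → (47, 49)
6P: (47, 49) + (73, 19). λ = (19 - 49)/(73 - 47) ≡ 49/26 mod 79. 26⁻¹ ≡ 76 (mod 79), so λ ≡ 11.
  x = λ² - 47 - 73 = 121 - 120 ≡ 1; y = λ·(47 - 1) - 49 ≡ 62. → (1, 62)
7P: (1, 62) + (73, 19). λ = (19 - 62)/(73 - 1) ≡ 36/72 mod 79. 72⁻¹ ≡ 45 (mod 79) since 72·45 = 3240 ≡ 1, so λ ≡ 40.
  x = λ² - 1 - 73 = 1600 - 74 ≡ 25; y = λ·(1 - 25) - 62 ≡ 5. → (25, 5)

(25, 5)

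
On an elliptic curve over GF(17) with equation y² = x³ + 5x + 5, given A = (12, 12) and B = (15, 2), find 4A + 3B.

First 4A:
Repeated addition: build up to 4A.
2A: tangent at (12, 12): λ = (3·12² + 5)/(2·12) ≡ 12/7. 7⁻¹ ≡ 5 (mod 17) since 7·5 = 35 ≡ 1, so λ ≡ 12·5 ≡ 9.
  x = λ² - 12 - 12 = 81 - 24 ≡ 6; y = λ·(12 - 6) - 12 ≡ 8. → (6, 8)
3A: (6, 8) + (12, 12). λ = (12 - 8)/(12 - 6) ≡ 4/6 mod 17. 6⁻¹ ≡ 3 (mod 17) since 6·3 = 18 ≡ 1, so λ ≡ 12.
  x = λ² - 6 - 12 = 144 - 18 ≡ 7; y = λ·(6 - 7) - 8 ≡ 14. → (7, 14)
4A: (7, 14) + (12, 12). λ = (12 - 14)/(12 - 7) ≡ 15/5 mod 17. 5⁻¹ ≡ 7 (mod 17) since 5·7 = 35 ≡ 1, so λ ≡ 3.
  x = λ² - 7 - 12 = 9 - 19 ≡ 7; y = λ·(7 - 7) - 14 ≡ 3. → (7, 3)
4A = (7, 3).
Next 3B:
Repeated addition: build up to 3B.
2B: tangent at (15, 2): λ = (3·15² + 5)/(2·2) ≡ 0/4. 4⁻¹ ≡ 13 (mod 17), so λ ≡ 0·13 ≡ 0.
  x = λ² - 15 - 15 = 0 - 30 ≡ 4; y = λ·(15 - 4) - 2 ≡ 15. → (4, 15)
3B: (4, 15) + (15, 2). λ = (2 - 15)/(15 - 4) ≡ 4/11 mod 17. 11⁻¹ ≡ 14 (mod 17) since 11·14 = 154 ≡ 1, so λ ≡ 5.
  x = λ² - 4 - 15 = 25 - 19 ≡ 6; y = λ·(4 - 6) - 15 ≡ 9. → (6, 9)
3B = (6, 9).
Finally 4A + 3B:
(7, 3) + (6, 9). λ = (9 - 3)/(6 - 7) ≡ 6/16 mod 17. 16⁻¹ ≡ 16 (mod 17), so λ ≡ 11.
  x = λ² - 7 - 6 = 121 - 13 ≡ 6; y = λ·(7 - 6) - 3 ≡ 8. → (6, 8)

(6, 8)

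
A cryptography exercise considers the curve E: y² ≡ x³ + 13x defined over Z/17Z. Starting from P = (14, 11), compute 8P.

O

Double-and-add on 8 = (1000)₂. Start with P = (14, 11) for the leading 1-bit.
double: tangent at (14, 11): λ = (3·14² + 13)/(2·11) ≡ 6/5. 5⁻¹ ≡ 7 (mod 17), so λ ≡ 6·7 ≡ 8.
  x = λ² - 14 - 14 = 64 - 28 ≡ 2; y = λ·(14 - 2) - 11 ≡ 0. → (2, 0)
double: (2, 0) + (2, 0): same x and y₁ ≡ -y₂, so the sum is ∞.
double: ∞ + ∞ = ∞ (identity).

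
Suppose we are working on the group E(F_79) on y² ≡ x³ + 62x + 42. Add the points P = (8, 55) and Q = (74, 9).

(8, 55) + (74, 9). λ = (9 - 55)/(74 - 8) ≡ 33/66 mod 79. 66⁻¹ ≡ 6 (mod 79), so λ ≡ 40.
  x = λ² - 8 - 74 = 1600 - 82 ≡ 17; y = λ·(8 - 17) - 55 ≡ 59. → (17, 59)

(17, 59)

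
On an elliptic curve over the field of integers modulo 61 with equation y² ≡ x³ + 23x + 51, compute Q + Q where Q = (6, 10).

(46, 33)

tangent at (6, 10): λ = (3·6² + 23)/(2·10) ≡ 9/20. 20⁻¹ ≡ 58 (mod 61), so λ ≡ 9·58 ≡ 34.
  x = λ² - 6 - 6 = 1156 - 12 ≡ 46; y = λ·(6 - 46) - 10 ≡ 33. → (46, 33)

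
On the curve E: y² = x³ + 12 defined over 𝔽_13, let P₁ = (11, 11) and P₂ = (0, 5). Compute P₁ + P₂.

(11, 11) + (0, 5). λ = (5 - 11)/(0 - 11) ≡ 7/2 mod 13. 2⁻¹ ≡ 7 (mod 13) since 2·7 = 14 ≡ 1, so λ ≡ 10.
  x = λ² - 11 - 0 = 100 - 11 ≡ 11; y = λ·(11 - 11) - 11 ≡ 2. → (11, 2)

(11, 2)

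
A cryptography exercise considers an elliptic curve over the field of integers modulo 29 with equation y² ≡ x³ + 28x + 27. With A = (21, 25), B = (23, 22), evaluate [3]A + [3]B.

First 3A:
Repeated addition: build up to 3A.
2A: tangent at (21, 25): λ = (3·21² + 28)/(2·25) ≡ 17/21. 21⁻¹ ≡ 18 (mod 29), so λ ≡ 17·18 ≡ 16.
  x = λ² - 21 - 21 = 256 - 42 ≡ 11; y = λ·(21 - 11) - 25 ≡ 19. → (11, 19)
3A: (11, 19) + (21, 25). λ = (25 - 19)/(21 - 11) ≡ 6/10 mod 29. 10⁻¹ ≡ 3 (mod 29), so λ ≡ 18.
  x = λ² - 11 - 21 = 324 - 32 ≡ 2; y = λ·(11 - 2) - 19 ≡ 27. → (2, 27)
3A = (2, 27).
Next 3B:
Repeated addition: build up to 3B.
2B: tangent at (23, 22): λ = (3·23² + 28)/(2·22) ≡ 20/15. 15⁻¹ ≡ 2 (mod 29), so λ ≡ 20·2 ≡ 11.
  x = λ² - 23 - 23 = 121 - 46 ≡ 17; y = λ·(23 - 17) - 22 ≡ 15. → (17, 15)
3B: (17, 15) + (23, 22). λ = (22 - 15)/(23 - 17) ≡ 7/6 mod 29. 6⁻¹ ≡ 5 (mod 29), so λ ≡ 6.
  x = λ² - 17 - 23 = 36 - 40 ≡ 25; y = λ·(17 - 25) - 15 ≡ 24. → (25, 24)
3B = (25, 24).
Finally 3A + 3B:
(2, 27) + (25, 24). λ = (24 - 27)/(25 - 2) ≡ 26/23 mod 29. 23⁻¹ ≡ 24 (mod 29), so λ ≡ 15.
  x = λ² - 2 - 25 = 225 - 27 ≡ 24; y = λ·(2 - 24) - 27 ≡ 20. → (24, 20)

(24, 20)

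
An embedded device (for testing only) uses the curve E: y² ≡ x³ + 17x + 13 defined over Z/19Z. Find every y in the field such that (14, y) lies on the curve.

none

x³ + 17x + 13 = 2995 ≡ 12 (mod 19).
12 is a non-residue mod 19; no y exists.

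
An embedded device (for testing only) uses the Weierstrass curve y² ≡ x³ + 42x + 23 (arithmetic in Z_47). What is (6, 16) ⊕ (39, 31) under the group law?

(36, 43)

(6, 16) + (39, 31). λ = (31 - 16)/(39 - 6) ≡ 15/33 mod 47. 33⁻¹ ≡ 10 (mod 47), so λ ≡ 9.
  x = λ² - 6 - 39 = 81 - 45 ≡ 36; y = λ·(6 - 36) - 16 ≡ 43. → (36, 43)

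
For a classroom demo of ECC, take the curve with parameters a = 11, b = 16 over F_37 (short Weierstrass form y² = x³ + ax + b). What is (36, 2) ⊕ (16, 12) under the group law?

(13, 5)

(36, 2) + (16, 12). λ = (12 - 2)/(16 - 36) ≡ 10/17 mod 37. 17⁻¹ ≡ 24 (mod 37) since 17·24 = 408 ≡ 1, so λ ≡ 18.
  x = λ² - 36 - 16 = 324 - 52 ≡ 13; y = λ·(36 - 13) - 2 ≡ 5. → (13, 5)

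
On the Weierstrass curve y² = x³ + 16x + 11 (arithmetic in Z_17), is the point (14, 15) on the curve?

yes

y² = 15² ≡ 4; x³ + 16x + 11 = 2979 ≡ 4 (mod 17). 4 = 4.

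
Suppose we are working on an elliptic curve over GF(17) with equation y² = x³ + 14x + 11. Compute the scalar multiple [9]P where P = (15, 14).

Double-and-add on 9 = (1001)₂. Start with P = (15, 14) for the leading 1-bit.
double: tangent at (15, 14): λ = (3·15² + 14)/(2·14) ≡ 9/11. 11⁻¹ ≡ 14 (mod 17), so λ ≡ 9·14 ≡ 7.
  x = λ² - 15 - 15 = 49 - 30 ≡ 2; y = λ·(15 - 2) - 14 ≡ 9. → (2, 9)
double: tangent at (2, 9): λ = (3·2² + 14)/(2·9) ≡ 9/1. 1⁻¹ ≡ 1 (mod 17) since 1·1 = 1 ≡ 1, so λ ≡ 9·1 ≡ 9.
  x = λ² - 2 - 2 = 81 - 4 ≡ 9; y = λ·(2 - 9) - 9 ≡ 13. → (9, 13)
double: tangent at (9, 13): λ = (3·9² + 14)/(2·13) ≡ 2/9. 9⁻¹ ≡ 2 (mod 17) since 9·2 = 18 ≡ 1, so λ ≡ 2·2 ≡ 4.
  x = λ² - 9 - 9 = 16 - 18 ≡ 15; y = λ·(9 - 15) - 13 ≡ 14. → (15, 14)
add P: tangent at (15, 14): λ = (3·15² + 14)/(2·14) ≡ 9/11. 11⁻¹ ≡ 14 (mod 17) since 11·14 = 154 ≡ 1, so λ ≡ 9·14 ≡ 7.
  x = λ² - 15 - 15 = 49 - 30 ≡ 2; y = λ·(15 - 2) - 14 ≡ 9. → (2, 9)

(2, 9)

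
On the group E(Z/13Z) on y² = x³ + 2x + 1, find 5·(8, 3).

(0, 1)

Write P = (8, 3).
Repeated addition: build up to 5P.
2P: tangent at (8, 3): λ = (3·8² + 2)/(2·3) ≡ 12/6. 6⁻¹ ≡ 11 (mod 13), so λ ≡ 12·11 ≡ 2.
  x = λ² - 8 - 8 = 4 - 16 ≡ 1; y = λ·(8 - 1) - 3 ≡ 11. → (1, 11)
3P: (1, 11) + (8, 3). λ = (3 - 11)/(8 - 1) ≡ 5/7 mod 13. 7⁻¹ ≡ 2 (mod 13) since 7·2 = 14 ≡ 1, so λ ≡ 10.
  x = λ² - 1 - 8 = 100 - 9 ≡ 0; y = λ·(1 - 0) - 11 ≡ 12. → (0, 12)
4P: (0, 12) + (8, 3). λ = (3 - 12)/(8 - 0) ≡ 4/8 mod 13. 8⁻¹ ≡ 5 (mod 13), so λ ≡ 7.
  x = λ² - 0 - 8 = 49 - 8 ≡ 2; y = λ·(0 - 2) - 12 ≡ 0. → (2, 0)
5P: (2, 0) + (8, 3). λ = (3 - 0)/(8 - 2) ≡ 3/6 mod 13. 6⁻¹ ≡ 11 (mod 13), so λ ≡ 7.
  x = λ² - 2 - 8 = 49 - 10 ≡ 0; y = λ·(2 - 0) - 0 ≡ 1. → (0, 1)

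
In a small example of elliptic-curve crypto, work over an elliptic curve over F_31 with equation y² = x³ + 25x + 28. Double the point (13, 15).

(30, 8)

tangent at (13, 15): λ = (3·13² + 25)/(2·15) ≡ 5/30. 30⁻¹ ≡ 30 (mod 31), so λ ≡ 5·30 ≡ 26.
  x = λ² - 13 - 13 = 676 - 26 ≡ 30; y = λ·(13 - 30) - 15 ≡ 8. → (30, 8)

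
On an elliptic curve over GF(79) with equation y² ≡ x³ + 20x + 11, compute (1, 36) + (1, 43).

O

The two points share x = 1 and their y-coordinates satisfy 36 + 43 ≡ 0 (mod 79), so they are inverses. Their sum is ∞.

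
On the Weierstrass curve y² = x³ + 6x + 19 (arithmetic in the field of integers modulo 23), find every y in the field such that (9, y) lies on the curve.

none

x³ + 6x + 19 = 802 ≡ 20 (mod 23).
20 is a non-residue mod 23; no y exists.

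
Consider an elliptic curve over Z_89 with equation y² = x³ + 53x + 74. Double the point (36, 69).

(16, 52)

tangent at (36, 69): λ = (3·36² + 53)/(2·69) ≡ 25/49. 49⁻¹ ≡ 20 (mod 89) since 49·20 = 980 ≡ 1, so λ ≡ 25·20 ≡ 55.
  x = λ² - 36 - 36 = 3025 - 72 ≡ 16; y = λ·(36 - 16) - 69 ≡ 52. → (16, 52)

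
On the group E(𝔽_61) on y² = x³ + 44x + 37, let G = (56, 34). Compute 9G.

Repeated addition: build up to 9G.
2G: tangent at (56, 34): λ = (3·56² + 44)/(2·34) ≡ 58/7. 7⁻¹ ≡ 35 (mod 61), so λ ≡ 58·35 ≡ 17.
  x = λ² - 56 - 56 = 289 - 112 ≡ 55; y = λ·(56 - 55) - 34 ≡ 44. → (55, 44)
3G: (55, 44) + (56, 34). λ = (34 - 44)/(56 - 55) ≡ 51/1 mod 61. 1⁻¹ ≡ 1 (mod 61), so λ ≡ 51.
  x = λ² - 55 - 56 = 2601 - 111 ≡ 50; y = λ·(55 - 50) - 44 ≡ 28. → (50, 28)
4G: (50, 28) + (56, 34). λ = (34 - 28)/(56 - 50) ≡ 6/6 mod 61. 6⁻¹ ≡ 51 (mod 61) since 6·51 = 306 ≡ 1, so λ ≡ 1.
  x = λ² - 50 - 56 = 1 - 106 ≡ 17; y = λ·(50 - 17) - 28 ≡ 5. → (17, 5)
5G: (17, 5) + (56, 34). λ = (34 - 5)/(56 - 17) ≡ 29/39 mod 61. 39⁻¹ ≡ 36 (mod 61), so λ ≡ 7.
  x = λ² - 17 - 56 = 49 - 73 ≡ 37; y = λ·(17 - 37) - 5 ≡ 38. → (37, 38)
6G: (37, 38) + (56, 34). λ = (34 - 38)/(56 - 37) ≡ 57/19 mod 61. 19⁻¹ ≡ 45 (mod 61), so λ ≡ 3.
  x = λ² - 37 - 56 = 9 - 93 ≡ 38; y = λ·(37 - 38) - 38 ≡ 20. → (38, 20)
7G: (38, 20) + (56, 34). λ = (34 - 20)/(56 - 38) ≡ 14/18 mod 61. 18⁻¹ ≡ 17 (mod 61), so λ ≡ 55.
  x = λ² - 38 - 56 = 3025 - 94 ≡ 3; y = λ·(38 - 3) - 20 ≡ 14. → (3, 14)
8G: (3, 14) + (56, 34). λ = (34 - 14)/(56 - 3) ≡ 20/53 mod 61. 53⁻¹ ≡ 38 (mod 61), so λ ≡ 28.
  x = λ² - 3 - 56 = 784 - 59 ≡ 54; y = λ·(3 - 54) - 14 ≡ 22. → (54, 22)
9G: (54, 22) + (56, 34). λ = (34 - 22)/(56 - 54) ≡ 12/2 mod 61. 2⁻¹ ≡ 31 (mod 61), so λ ≡ 6.
  x = λ² - 54 - 56 = 36 - 110 ≡ 48; y = λ·(54 - 48) - 22 ≡ 14. → (48, 14)

(48, 14)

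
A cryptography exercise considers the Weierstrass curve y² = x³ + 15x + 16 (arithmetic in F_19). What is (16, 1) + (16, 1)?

(10, 11)

tangent at (16, 1): λ = (3·16² + 15)/(2·1) ≡ 4/2. 2⁻¹ ≡ 10 (mod 19), so λ ≡ 4·10 ≡ 2.
  x = λ² - 16 - 16 = 4 - 32 ≡ 10; y = λ·(16 - 10) - 1 ≡ 11. → (10, 11)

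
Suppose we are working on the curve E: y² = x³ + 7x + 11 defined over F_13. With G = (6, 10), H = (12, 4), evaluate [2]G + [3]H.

First 2G:
Repeated addition: build up to 2G.
2G: tangent at (6, 10): λ = (3·6² + 7)/(2·10) ≡ 11/7. 7⁻¹ ≡ 2 (mod 13) since 7·2 = 14 ≡ 1, so λ ≡ 11·2 ≡ 9.
  x = λ² - 6 - 6 = 81 - 12 ≡ 4; y = λ·(6 - 4) - 10 ≡ 8. → (4, 8)
2G = (4, 8).
Next 3H:
Repeated addition: build up to 3H.
2H: tangent at (12, 4): λ = (3·12² + 7)/(2·4) ≡ 10/8. 8⁻¹ ≡ 5 (mod 13) since 8·5 = 40 ≡ 1, so λ ≡ 10·5 ≡ 11.
  x = λ² - 12 - 12 = 121 - 24 ≡ 6; y = λ·(12 - 6) - 4 ≡ 10. → (6, 10)
3H: (6, 10) + (12, 4). λ = (4 - 10)/(12 - 6) ≡ 7/6 mod 13. 6⁻¹ ≡ 11 (mod 13) since 6·11 = 66 ≡ 1, so λ ≡ 12.
  x = λ² - 6 - 12 = 144 - 18 ≡ 9; y = λ·(6 - 9) - 10 ≡ 6. → (9, 6)
3H = (9, 6).
Finally 2G + 3H:
(4, 8) + (9, 6). λ = (6 - 8)/(9 - 4) ≡ 11/5 mod 13. 5⁻¹ ≡ 8 (mod 13) since 5·8 = 40 ≡ 1, so λ ≡ 10.
  x = λ² - 4 - 9 = 100 - 13 ≡ 9; y = λ·(4 - 9) - 8 ≡ 7. → (9, 7)

(9, 7)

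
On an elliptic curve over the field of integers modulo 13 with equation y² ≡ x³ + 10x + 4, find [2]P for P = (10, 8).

(5, 6)

tangent at (10, 8): λ = (3·10² + 10)/(2·8) ≡ 11/3. 3⁻¹ ≡ 9 (mod 13) since 3·9 = 27 ≡ 1, so λ ≡ 11·9 ≡ 8.
  x = λ² - 10 - 10 = 64 - 20 ≡ 5; y = λ·(10 - 5) - 8 ≡ 6. → (5, 6)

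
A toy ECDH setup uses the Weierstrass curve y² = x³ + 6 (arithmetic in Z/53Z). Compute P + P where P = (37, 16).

(25, 7)

tangent at (37, 16): λ = (3·37² + 0)/(2·16) ≡ 26/32. 32⁻¹ ≡ 5 (mod 53), so λ ≡ 26·5 ≡ 24.
  x = λ² - 37 - 37 = 576 - 74 ≡ 25; y = λ·(37 - 25) - 16 ≡ 7. → (25, 7)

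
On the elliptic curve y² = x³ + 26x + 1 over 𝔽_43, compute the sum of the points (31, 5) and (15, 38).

(31, 5) + (15, 38). λ = (38 - 5)/(15 - 31) ≡ 33/27 mod 43. 27⁻¹ ≡ 8 (mod 43) since 27·8 = 216 ≡ 1, so λ ≡ 6.
  x = λ² - 31 - 15 = 36 - 46 ≡ 33; y = λ·(31 - 33) - 5 ≡ 26. → (33, 26)

(33, 26)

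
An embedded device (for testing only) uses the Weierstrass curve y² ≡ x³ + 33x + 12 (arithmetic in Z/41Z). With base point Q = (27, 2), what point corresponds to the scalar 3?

Repeated addition: build up to 3Q.
2Q: tangent at (27, 2): λ = (3·27² + 33)/(2·2) ≡ 6/4. 4⁻¹ ≡ 31 (mod 41), so λ ≡ 6·31 ≡ 22.
  x = λ² - 27 - 27 = 484 - 54 ≡ 20; y = λ·(27 - 20) - 2 ≡ 29. → (20, 29)
3Q: (20, 29) + (27, 2). λ = (2 - 29)/(27 - 20) ≡ 14/7 mod 41. 7⁻¹ ≡ 6 (mod 41), so λ ≡ 2.
  x = λ² - 20 - 27 = 4 - 47 ≡ 39; y = λ·(20 - 39) - 29 ≡ 15. → (39, 15)

(39, 15)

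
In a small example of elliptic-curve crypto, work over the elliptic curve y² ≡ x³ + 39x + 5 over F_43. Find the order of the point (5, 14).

2P: tangent at (5, 14): λ = (3·5² + 39)/(2·14) ≡ 28/28. 28⁻¹ ≡ 20 (mod 43) since 28·20 = 560 ≡ 1, so λ ≡ 28·20 ≡ 1.
  x = λ² - 5 - 5 = 1 - 10 ≡ 34; y = λ·(5 - 34) - 14 ≡ 0. → (34, 0)
3P: (34, 0) + (5, 14). λ = (14 - 0)/(5 - 34) ≡ 14/14 mod 43. 14⁻¹ ≡ 40 (mod 43), so λ ≡ 1.
  x = λ² - 34 - 5 = 1 - 39 ≡ 5; y = λ·(34 - 5) - 0 ≡ 29. → (5, 29)
4P: (5, 29) + (5, 14): same x and y₁ ≡ -y₂, so the sum is O.
4P = O, so the order is 4.

4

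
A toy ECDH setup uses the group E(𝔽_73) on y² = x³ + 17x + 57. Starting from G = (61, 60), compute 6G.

Repeated addition: build up to 6G.
2G: tangent at (61, 60): λ = (3·61² + 17)/(2·60) ≡ 11/47. 47⁻¹ ≡ 14 (mod 73) since 47·14 = 658 ≡ 1, so λ ≡ 11·14 ≡ 8.
  x = λ² - 61 - 61 = 64 - 122 ≡ 15; y = λ·(61 - 15) - 60 ≡ 16. → (15, 16)
3G: (15, 16) + (61, 60). λ = (60 - 16)/(61 - 15) ≡ 44/46 mod 73. 46⁻¹ ≡ 27 (mod 73), so λ ≡ 20.
  x = λ² - 15 - 61 = 400 - 76 ≡ 32; y = λ·(15 - 32) - 16 ≡ 9. → (32, 9)
4G: (32, 9) + (61, 60). λ = (60 - 9)/(61 - 32) ≡ 51/29 mod 73. 29⁻¹ ≡ 68 (mod 73), so λ ≡ 37.
  x = λ² - 32 - 61 = 1369 - 93 ≡ 35; y = λ·(32 - 35) - 9 ≡ 26. → (35, 26)
5G: (35, 26) + (61, 60). λ = (60 - 26)/(61 - 35) ≡ 34/26 mod 73. 26⁻¹ ≡ 59 (mod 73), so λ ≡ 35.
  x = λ² - 35 - 61 = 1225 - 96 ≡ 34; y = λ·(35 - 34) - 26 ≡ 9. → (34, 9)
6G: (34, 9) + (61, 60). λ = (60 - 9)/(61 - 34) ≡ 51/27 mod 73. 27⁻¹ ≡ 46 (mod 73), so λ ≡ 10.
  x = λ² - 34 - 61 = 100 - 95 ≡ 5; y = λ·(34 - 5) - 9 ≡ 62. → (5, 62)

(5, 62)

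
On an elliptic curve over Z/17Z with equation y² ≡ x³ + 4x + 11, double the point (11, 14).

(11, 3)

tangent at (11, 14): λ = (3·11² + 4)/(2·14) ≡ 10/11. 11⁻¹ ≡ 14 (mod 17) since 11·14 = 154 ≡ 1, so λ ≡ 10·14 ≡ 4.
  x = λ² - 11 - 11 = 16 - 22 ≡ 11; y = λ·(11 - 11) - 14 ≡ 3. → (11, 3)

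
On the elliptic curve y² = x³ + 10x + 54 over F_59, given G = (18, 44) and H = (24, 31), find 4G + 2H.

(46, 21)

First 4G:
Repeated addition: build up to 4G.
2G: tangent at (18, 44): λ = (3·18² + 10)/(2·44) ≡ 38/29. 29⁻¹ ≡ 57 (mod 59), so λ ≡ 38·57 ≡ 42.
  x = λ² - 18 - 18 = 1764 - 36 ≡ 17; y = λ·(18 - 17) - 44 ≡ 57. → (17, 57)
3G: (17, 57) + (18, 44). λ = (44 - 57)/(18 - 17) ≡ 46/1 mod 59. 1⁻¹ ≡ 1 (mod 59) since 1·1 = 1 ≡ 1, so λ ≡ 46.
  x = λ² - 17 - 18 = 2116 - 35 ≡ 16; y = λ·(17 - 16) - 57 ≡ 48. → (16, 48)
4G: (16, 48) + (18, 44). λ = (44 - 48)/(18 - 16) ≡ 55/2 mod 59. 2⁻¹ ≡ 30 (mod 59), so λ ≡ 57.
  x = λ² - 16 - 18 = 3249 - 34 ≡ 29; y = λ·(16 - 29) - 48 ≡ 37. → (29, 37)
4G = (29, 37).
Next 2H:
Repeated addition: build up to 2H.
2H: tangent at (24, 31): λ = (3·24² + 10)/(2·31) ≡ 27/3. 3⁻¹ ≡ 20 (mod 59) since 3·20 = 60 ≡ 1, so λ ≡ 27·20 ≡ 9.
  x = λ² - 24 - 24 = 81 - 48 ≡ 33; y = λ·(24 - 33) - 31 ≡ 6. → (33, 6)
2H = (33, 6).
Finally 4G + 2H:
(29, 37) + (33, 6). λ = (6 - 37)/(33 - 29) ≡ 28/4 mod 59. 4⁻¹ ≡ 15 (mod 59), so λ ≡ 7.
  x = λ² - 29 - 33 = 49 - 62 ≡ 46; y = λ·(29 - 46) - 37 ≡ 21. → (46, 21)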